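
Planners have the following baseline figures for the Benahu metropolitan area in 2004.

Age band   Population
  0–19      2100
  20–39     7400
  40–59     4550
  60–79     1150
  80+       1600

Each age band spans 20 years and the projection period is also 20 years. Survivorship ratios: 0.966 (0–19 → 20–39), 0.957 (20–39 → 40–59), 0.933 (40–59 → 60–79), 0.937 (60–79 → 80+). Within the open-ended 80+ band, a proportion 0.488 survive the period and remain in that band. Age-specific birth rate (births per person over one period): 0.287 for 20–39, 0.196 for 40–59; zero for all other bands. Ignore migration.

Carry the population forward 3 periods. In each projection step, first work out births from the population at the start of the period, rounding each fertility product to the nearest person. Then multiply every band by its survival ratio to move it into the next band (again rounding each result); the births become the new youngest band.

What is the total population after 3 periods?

16296

[period 1]
Births: 7400 * 0.287 = 2124 ; 4550 * 0.196 = 892 ⇒ total 3016
20–39: 2100 * 0.966 = 2029
40–59: 7400 * 0.957 = 7082
60–79: 4550 * 0.933 = 4245
80+: 1150 * 0.937 + 1600 * 0.488 = 1078 + 781 = 1859
End of period: [3016, 2029, 7082, 4245, 1859]
[period 2]
Births: 2029 * 0.287 = 582 ; 7082 * 0.196 = 1388 ⇒ total 1970
20–39: 3016 * 0.966 = 2913
40–59: 2029 * 0.957 = 1942
60–79: 7082 * 0.933 = 6608
80+: 4245 * 0.937 + 1859 * 0.488 = 3978 + 907 = 4885
End of period: [1970, 2913, 1942, 6608, 4885]
[period 3]
Births: 2913 * 0.287 = 836 ; 1942 * 0.196 = 381 ⇒ total 1217
20–39: 1970 * 0.966 = 1903
40–59: 2913 * 0.957 = 2788
60–79: 1942 * 0.933 = 1812
80+: 6608 * 0.937 + 4885 * 0.488 = 6192 + 2384 = 8576
End of period: [1217, 1903, 2788, 1812, 8576]
Total after period 3: 1217 + 1903 + 2788 + 1812 + 8576 = 16296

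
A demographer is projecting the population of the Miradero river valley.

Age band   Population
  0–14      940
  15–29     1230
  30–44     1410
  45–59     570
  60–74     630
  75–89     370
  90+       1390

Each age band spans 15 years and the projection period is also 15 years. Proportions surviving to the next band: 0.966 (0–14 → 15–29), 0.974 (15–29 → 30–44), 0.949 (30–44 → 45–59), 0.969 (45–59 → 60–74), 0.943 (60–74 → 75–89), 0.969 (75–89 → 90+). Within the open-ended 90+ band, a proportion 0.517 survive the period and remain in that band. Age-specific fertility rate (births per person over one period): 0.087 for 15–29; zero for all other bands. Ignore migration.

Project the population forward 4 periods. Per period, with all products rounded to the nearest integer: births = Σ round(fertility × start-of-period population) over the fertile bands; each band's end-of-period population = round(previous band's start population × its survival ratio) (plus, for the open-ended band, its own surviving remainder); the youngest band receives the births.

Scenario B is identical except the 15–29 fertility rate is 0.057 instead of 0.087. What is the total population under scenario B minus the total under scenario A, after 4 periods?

— Period 1 —
Births: 1230 * 0.087 = 107
15–29: 940 * 0.966 = 908
30–44: 1230 * 0.974 = 1198
45–59: 1410 * 0.949 = 1338
60–74: 570 * 0.969 = 552
75–89: 630 * 0.943 = 594
90+: 370 * 0.969 + 1390 * 0.517 = 359 + 719 = 1078
Population now: 0–14=107, 15–29=908, 30–44=1198, 45–59=1338, 60–74=552, 75–89=594, 90+=1078
— Period 2 —
Births: 908 * 0.087 = 79
15–29: 107 * 0.966 = 103
30–44: 908 * 0.974 = 884
45–59: 1198 * 0.949 = 1137
60–74: 1338 * 0.969 = 1297
75–89: 552 * 0.943 = 521
90+: 594 * 0.969 + 1078 * 0.517 = 576 + 557 = 1133
Population now: 0–14=79, 15–29=103, 30–44=884, 45–59=1137, 60–74=1297, 75–89=521, 90+=1133
— Period 3 —
Births: 103 * 0.087 = 9
15–29: 79 * 0.966 = 76
30–44: 103 * 0.974 = 100
45–59: 884 * 0.949 = 839
60–74: 1137 * 0.969 = 1102
75–89: 1297 * 0.943 = 1223
90+: 521 * 0.969 + 1133 * 0.517 = 505 + 586 = 1091
Population now: 0–14=9, 15–29=76, 30–44=100, 45–59=839, 60–74=1102, 75–89=1223, 90+=1091
— Period 4 —
Births: 76 * 0.087 = 7
15–29: 9 * 0.966 = 9
30–44: 76 * 0.974 = 74
45–59: 100 * 0.949 = 95
60–74: 839 * 0.969 = 813
75–89: 1102 * 0.943 = 1039
90+: 1223 * 0.969 + 1091 * 0.517 = 1185 + 564 = 1749
Population now: 0–14=7, 15–29=9, 30–44=74, 45–59=95, 60–74=813, 75–89=1039, 90+=1749
Scenario A total after 4 periods: 3786
Scenario B projection —
— Period 1 —
Births: 1230 * 0.057 = 70
15–29: 940 * 0.966 = 908
30–44: 1230 * 0.974 = 1198
45–59: 1410 * 0.949 = 1338
60–74: 570 * 0.969 = 552
75–89: 630 * 0.943 = 594
90+: 370 * 0.969 + 1390 * 0.517 = 359 + 719 = 1078
Population now: 0–14=70, 15–29=908, 30–44=1198, 45–59=1338, 60–74=552, 75–89=594, 90+=1078
— Period 2 —
Births: 908 * 0.057 = 52
15–29: 70 * 0.966 = 68
30–44: 908 * 0.974 = 884
45–59: 1198 * 0.949 = 1137
60–74: 1338 * 0.969 = 1297
75–89: 552 * 0.943 = 521
90+: 594 * 0.969 + 1078 * 0.517 = 576 + 557 = 1133
Population now: 0–14=52, 15–29=68, 30–44=884, 45–59=1137, 60–74=1297, 75–89=521, 90+=1133
— Period 3 —
Births: 68 * 0.057 = 4
15–29: 52 * 0.966 = 50
30–44: 68 * 0.974 = 66
45–59: 884 * 0.949 = 839
60–74: 1137 * 0.969 = 1102
75–89: 1297 * 0.943 = 1223
90+: 521 * 0.969 + 1133 * 0.517 = 505 + 586 = 1091
Population now: 0–14=4, 15–29=50, 30–44=66, 45–59=839, 60–74=1102, 75–89=1223, 90+=1091
— Period 4 —
Births: 50 * 0.057 = 3
15–29: 4 * 0.966 = 4
30–44: 50 * 0.974 = 49
45–59: 66 * 0.949 = 63
60–74: 839 * 0.969 = 813
75–89: 1102 * 0.943 = 1039
90+: 1223 * 0.969 + 1091 * 0.517 = 1185 + 564 = 1749
Population now: 0–14=3, 15–29=4, 30–44=49, 45–59=63, 60–74=813, 75–89=1039, 90+=1749
Scenario B total after 4 periods: 3720
Difference B − A = 3720 − 3786 = -66

-66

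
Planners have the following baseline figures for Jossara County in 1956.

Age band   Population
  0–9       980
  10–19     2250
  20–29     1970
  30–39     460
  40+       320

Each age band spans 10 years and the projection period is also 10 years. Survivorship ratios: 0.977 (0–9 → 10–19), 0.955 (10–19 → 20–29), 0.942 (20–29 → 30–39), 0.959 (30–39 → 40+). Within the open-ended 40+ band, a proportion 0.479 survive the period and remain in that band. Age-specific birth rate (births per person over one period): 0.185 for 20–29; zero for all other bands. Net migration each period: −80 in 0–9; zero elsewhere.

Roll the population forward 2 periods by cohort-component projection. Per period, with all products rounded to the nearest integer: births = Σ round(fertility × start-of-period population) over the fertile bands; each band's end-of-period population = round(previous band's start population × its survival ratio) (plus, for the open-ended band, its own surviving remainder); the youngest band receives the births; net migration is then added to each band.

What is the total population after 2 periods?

5598

Numbering the groups 1..5 from youngest to oldest:
Period 1:
Births: 1970 * 0.185 = 364
Group 2: 980 * 0.977 = 957
Group 3: 2250 * 0.955 = 2149
Group 4: 1970 * 0.942 = 1856
Group 5: 460 * 0.959 + 320 * 0.479 = 441 + 153 = 594
Net migration: Group 1 − 80 → 284
Giving 284 / 957 / 2149 / 1856 / 594.
Period 2:
Births: 2149 * 0.185 = 398
Group 2: 284 * 0.977 = 277
Group 3: 957 * 0.955 = 914
Group 4: 2149 * 0.942 = 2024
Group 5: 1856 * 0.959 + 594 * 0.479 = 1780 + 285 = 2065
Net migration: Group 1 − 80 → 318
Giving 318 / 277 / 914 / 2024 / 2065.
Total after period 2: 318 + 277 + 914 + 2024 + 2065 = 5598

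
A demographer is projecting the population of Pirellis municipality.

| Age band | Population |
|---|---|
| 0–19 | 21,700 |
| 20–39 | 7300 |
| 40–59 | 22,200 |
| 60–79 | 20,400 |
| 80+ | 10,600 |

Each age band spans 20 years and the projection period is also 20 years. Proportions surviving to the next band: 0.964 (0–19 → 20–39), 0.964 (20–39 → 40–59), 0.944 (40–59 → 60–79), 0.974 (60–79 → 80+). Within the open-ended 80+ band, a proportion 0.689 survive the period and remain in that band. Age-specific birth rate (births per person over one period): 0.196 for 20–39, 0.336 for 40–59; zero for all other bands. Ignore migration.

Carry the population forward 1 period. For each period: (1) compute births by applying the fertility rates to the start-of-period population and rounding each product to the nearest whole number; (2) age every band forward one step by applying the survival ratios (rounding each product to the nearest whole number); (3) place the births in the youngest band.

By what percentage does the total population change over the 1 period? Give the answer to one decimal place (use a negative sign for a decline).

After projecting period 1:
Births: 7300 × 0.196 = 1431, 22200 × 0.336 = 7459 — total 8890
20–39: 21700 × 0.964 = 20919
40–59: 7300 × 0.964 = 7037
60–79: 22200 × 0.944 = 20957
80+: 20400 × 0.974 + 10600 × 0.689 = 19870 + 7303 = 27173
Population now: 0–19=8890, 20–39=20919, 40–59=7037, 60–79=20957, 80+=27173
Total: 82200 → 84976; change = 2776; percentage change = 3.4%

3.4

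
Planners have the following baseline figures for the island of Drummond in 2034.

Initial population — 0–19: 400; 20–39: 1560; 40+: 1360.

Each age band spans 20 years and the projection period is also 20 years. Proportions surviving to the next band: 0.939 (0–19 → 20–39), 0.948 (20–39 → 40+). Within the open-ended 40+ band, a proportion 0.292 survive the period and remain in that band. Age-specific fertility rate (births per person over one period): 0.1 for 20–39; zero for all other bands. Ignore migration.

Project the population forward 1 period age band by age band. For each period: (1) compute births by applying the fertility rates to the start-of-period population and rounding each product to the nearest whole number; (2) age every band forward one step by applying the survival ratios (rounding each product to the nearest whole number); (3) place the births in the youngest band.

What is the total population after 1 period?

2408

Let group 1 be 0–19 through group 3 = 40+.
— Period 1 —
Births: 1560 * 0.1 = 156
Group 2: 400 * 0.939 = 376
Group 3: 1560 * 0.948 + 1360 * 0.292 = 1479 + 397 = 1876
Population now: 0–19=156, 20–39=376, 40+=1876
Total after period 1: 156 + 376 + 1876 = 2408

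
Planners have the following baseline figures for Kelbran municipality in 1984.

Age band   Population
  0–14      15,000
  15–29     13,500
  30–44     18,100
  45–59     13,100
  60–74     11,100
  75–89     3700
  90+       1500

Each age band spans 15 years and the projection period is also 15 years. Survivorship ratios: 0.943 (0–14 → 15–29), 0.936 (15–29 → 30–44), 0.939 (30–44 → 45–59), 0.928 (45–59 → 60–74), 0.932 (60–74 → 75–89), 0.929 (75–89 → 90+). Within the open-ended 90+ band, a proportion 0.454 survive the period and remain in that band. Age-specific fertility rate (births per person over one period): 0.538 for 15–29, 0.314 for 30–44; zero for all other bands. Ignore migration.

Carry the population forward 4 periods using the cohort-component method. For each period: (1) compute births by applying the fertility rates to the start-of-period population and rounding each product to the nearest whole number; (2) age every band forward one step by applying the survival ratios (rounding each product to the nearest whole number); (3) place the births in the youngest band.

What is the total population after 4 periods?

(Groups numbered youngest = 1 to oldest = 7.)
After projecting period 1:
Births: 13500 × 0.538 = 7263, 18100 × 0.314 = 5683 — total 12946
Group 2: 15000 × 0.943 = 14145
Group 3: 13500 × 0.936 = 12636
Group 4: 18100 × 0.939 = 16996
Group 5: 13100 × 0.928 = 12157
Group 6: 11100 × 0.932 = 10345
Group 7: 3700 × 0.929 + 1500 × 0.454 = 3437 + 681 = 4118
Population now: 0–14=12946, 15–29=14145, 30–44=12636, 45–59=16996, 60–74=12157, 75–89=10345, 90+=4118
After projecting period 2:
Births: 14145 × 0.538 = 7610, 12636 × 0.314 = 3968 — total 11578
Group 2: 12946 × 0.943 = 12208
Group 3: 14145 × 0.936 = 13240
Group 4: 12636 × 0.939 = 11865
Group 5: 16996 × 0.928 = 15772
Group 6: 12157 × 0.932 = 11330
Group 7: 10345 × 0.929 + 4118 × 0.454 = 9611 + 1870 = 11481
Population now: 0–14=11578, 15–29=12208, 30–44=13240, 45–59=11865, 60–74=15772, 75–89=11330, 90+=11481
After projecting period 3:
Births: 12208 × 0.538 = 6568, 13240 × 0.314 = 4157 — total 10725
Group 2: 11578 × 0.943 = 10918
Group 3: 12208 × 0.936 = 11427
Group 4: 13240 × 0.939 = 12432
Group 5: 11865 × 0.928 = 11011
Group 6: 15772 × 0.932 = 14700
Group 7: 11330 × 0.929 + 11481 × 0.454 = 10526 + 5212 = 15738
Population now: 0–14=10725, 15–29=10918, 30–44=11427, 45–59=12432, 60–74=11011, 75–89=14700, 90+=15738
After projecting period 4:
Births: 10918 × 0.538 = 5874, 11427 × 0.314 = 3588 — total 9462
Group 2: 10725 × 0.943 = 10114
Group 3: 10918 × 0.936 = 10219
Group 4: 11427 × 0.939 = 10730
Group 5: 12432 × 0.928 = 11537
Group 6: 11011 × 0.932 = 10262
Group 7: 14700 × 0.929 + 15738 × 0.454 = 13656 + 7145 = 20801
Population now: 0–14=9462, 15–29=10114, 30–44=10219, 45–59=10730, 60–74=11537, 75–89=10262, 90+=20801
Total after period 4: 9462 + 10114 + 10219 + 10730 + 11537 + 10262 + 20801 = 83125

83125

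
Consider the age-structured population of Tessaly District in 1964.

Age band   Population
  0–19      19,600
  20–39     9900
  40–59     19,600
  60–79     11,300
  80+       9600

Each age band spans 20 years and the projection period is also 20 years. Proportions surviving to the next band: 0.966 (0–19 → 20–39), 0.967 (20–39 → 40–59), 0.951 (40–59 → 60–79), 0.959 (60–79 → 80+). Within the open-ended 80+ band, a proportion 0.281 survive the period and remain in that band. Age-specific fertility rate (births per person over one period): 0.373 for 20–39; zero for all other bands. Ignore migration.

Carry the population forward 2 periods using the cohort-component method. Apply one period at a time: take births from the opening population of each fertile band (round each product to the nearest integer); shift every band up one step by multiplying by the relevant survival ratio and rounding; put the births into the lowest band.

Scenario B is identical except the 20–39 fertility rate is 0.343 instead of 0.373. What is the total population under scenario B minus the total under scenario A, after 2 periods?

-854

Numbering the bands 1..5 from youngest to oldest:
After projecting period 1:
Births: 9900 × 0.373 = 3693
Band 2: 19600 × 0.966 = 18934
Band 3: 9900 × 0.967 = 9573
Band 4: 19600 × 0.951 = 18640
Band 5: 11300 × 0.959 + 9600 × 0.281 = 10837 + 2698 = 13535
End of period: [3693, 18934, 9573, 18640, 13535]
After projecting period 2:
Births: 18934 × 0.373 = 7062
Band 2: 3693 × 0.966 = 3567
Band 3: 18934 × 0.967 = 18309
Band 4: 9573 × 0.951 = 9104
Band 5: 18640 × 0.959 + 13535 × 0.281 = 17876 + 3803 = 21679
End of period: [7062, 3567, 18309, 9104, 21679]
Scenario A total after 2 periods: 59721
Scenario B projection —
After projecting period 1:
Births: 9900 × 0.343 = 3396
Band 2: 19600 × 0.966 = 18934
Band 3: 9900 × 0.967 = 9573
Band 4: 19600 × 0.951 = 18640
Band 5: 11300 × 0.959 + 9600 × 0.281 = 10837 + 2698 = 13535
End of period: [3396, 18934, 9573, 18640, 13535]
After projecting period 2:
Births: 18934 × 0.343 = 6494
Band 2: 3396 × 0.966 = 3281
Band 3: 18934 × 0.967 = 18309
Band 4: 9573 × 0.951 = 9104
Band 5: 18640 × 0.959 + 13535 × 0.281 = 17876 + 3803 = 21679
End of period: [6494, 3281, 18309, 9104, 21679]
Scenario B total after 2 periods: 58867
Difference B − A = 58867 − 59721 = -854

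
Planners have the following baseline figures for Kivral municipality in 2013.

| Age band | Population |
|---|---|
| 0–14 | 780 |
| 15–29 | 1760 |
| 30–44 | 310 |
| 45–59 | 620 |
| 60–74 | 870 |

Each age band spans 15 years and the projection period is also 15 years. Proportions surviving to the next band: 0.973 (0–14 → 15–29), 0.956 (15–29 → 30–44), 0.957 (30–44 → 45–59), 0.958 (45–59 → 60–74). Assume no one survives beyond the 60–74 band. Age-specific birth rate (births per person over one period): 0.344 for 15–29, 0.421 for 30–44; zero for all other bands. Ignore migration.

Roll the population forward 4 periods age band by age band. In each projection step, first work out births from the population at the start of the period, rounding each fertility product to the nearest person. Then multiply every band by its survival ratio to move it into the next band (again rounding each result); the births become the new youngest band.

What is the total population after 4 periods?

3373

Period 1:
Births: 1760 × 0.344 = 605  |  310 × 0.421 = 131 → 736
15–29: 780 × 0.973 = 759
30–44: 1760 × 0.956 = 1683
45–59: 310 × 0.957 = 297
60–74: 620 × 0.958 = 594
Population now: 0–14=736, 15–29=759, 30–44=1683, 45–59=297, 60–74=594
Period 2:
Births: 759 × 0.344 = 261  |  1683 × 0.421 = 709 → 970
15–29: 736 × 0.973 = 716
30–44: 759 × 0.956 = 726
45–59: 1683 × 0.957 = 1611
60–74: 297 × 0.958 = 285
Population now: 0–14=970, 15–29=716, 30–44=726, 45–59=1611, 60–74=285
Period 3:
Births: 716 × 0.344 = 246  |  726 × 0.421 = 306 → 552
15–29: 970 × 0.973 = 944
30–44: 716 × 0.956 = 684
45–59: 726 × 0.957 = 695
60–74: 1611 × 0.958 = 1543
Population now: 0–14=552, 15–29=944, 30–44=684, 45–59=695, 60–74=1543
Period 4:
Births: 944 × 0.344 = 325  |  684 × 0.421 = 288 → 613
15–29: 552 × 0.973 = 537
30–44: 944 × 0.956 = 902
45–59: 684 × 0.957 = 655
60–74: 695 × 0.958 = 666
Population now: 0–14=613, 15–29=537, 30–44=902, 45–59=655, 60–74=666
Total after period 4: 613 + 537 + 902 + 655 + 666 = 3373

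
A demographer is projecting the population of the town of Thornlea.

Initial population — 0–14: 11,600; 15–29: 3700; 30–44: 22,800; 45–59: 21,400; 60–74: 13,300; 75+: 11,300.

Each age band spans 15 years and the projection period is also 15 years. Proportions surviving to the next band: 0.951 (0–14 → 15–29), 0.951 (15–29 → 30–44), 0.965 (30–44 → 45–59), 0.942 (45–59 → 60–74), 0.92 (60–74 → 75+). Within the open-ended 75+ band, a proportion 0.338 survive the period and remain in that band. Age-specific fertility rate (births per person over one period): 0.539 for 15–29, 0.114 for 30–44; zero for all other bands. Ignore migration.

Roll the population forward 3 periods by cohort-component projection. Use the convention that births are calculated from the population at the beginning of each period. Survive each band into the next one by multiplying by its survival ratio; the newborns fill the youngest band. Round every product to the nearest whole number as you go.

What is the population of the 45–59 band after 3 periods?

Period 1:
Births: 3700 × 0.539 = 1994 ; 22800 × 0.114 = 2599 ⇒ total 4593
15–29: 11600 × 0.951 = 11032
30–44: 3700 × 0.951 = 3519
45–59: 22800 × 0.965 = 22002
60–74: 21400 × 0.942 = 20159
75+: 13300 × 0.92 + 11300 × 0.338 = 12236 + 3819 = 16055
→ [4593, 11032, 3519, 22002, 20159, 16055]
Period 2:
Births: 11032 × 0.539 = 5946 ; 3519 × 0.114 = 401 ⇒ total 6347
15–29: 4593 × 0.951 = 4368
30–44: 11032 × 0.951 = 10491
45–59: 3519 × 0.965 = 3396
60–74: 22002 × 0.942 = 20726
75+: 20159 × 0.92 + 16055 × 0.338 = 18546 + 5427 = 23973
→ [6347, 4368, 10491, 3396, 20726, 23973]
Period 3:
Births: 4368 × 0.539 = 2354 ; 10491 × 0.114 = 1196 ⇒ total 3550
15–29: 6347 × 0.951 = 6036
30–44: 4368 × 0.951 = 4154
45–59: 10491 × 0.965 = 10124
60–74: 3396 × 0.942 = 3199
75+: 20726 × 0.92 + 23973 × 0.338 = 19068 + 8103 = 27171
→ [3550, 6036, 4154, 10124, 3199, 27171]

10124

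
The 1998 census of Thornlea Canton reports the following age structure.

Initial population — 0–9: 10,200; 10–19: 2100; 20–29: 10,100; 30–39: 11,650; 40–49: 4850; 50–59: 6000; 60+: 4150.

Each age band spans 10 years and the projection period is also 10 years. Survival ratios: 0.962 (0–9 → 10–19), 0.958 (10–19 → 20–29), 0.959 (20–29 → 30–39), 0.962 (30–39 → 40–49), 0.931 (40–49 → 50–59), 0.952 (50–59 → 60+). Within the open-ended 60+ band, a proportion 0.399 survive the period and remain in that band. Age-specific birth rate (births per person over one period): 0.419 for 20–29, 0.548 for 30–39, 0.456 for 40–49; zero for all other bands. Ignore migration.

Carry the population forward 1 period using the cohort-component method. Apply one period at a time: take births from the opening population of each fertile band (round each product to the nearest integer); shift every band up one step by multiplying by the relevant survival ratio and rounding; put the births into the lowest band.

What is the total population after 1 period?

— Period 1 —
Births: 10100 × 0.419 = 4232 ; 11650 × 0.548 = 6384 ; 4850 × 0.456 = 2212 — total 12828
10–19: 10200 × 0.962 = 9812
20–29: 2100 × 0.958 = 2012
30–39: 10100 × 0.959 = 9686
40–49: 11650 × 0.962 = 11207
50–59: 4850 × 0.931 = 4515
60+: 6000 × 0.952 + 4150 × 0.399 = 5712 + 1656 = 7368
Population now: 0–9=12828, 10–19=9812, 20–29=2012, 30–39=9686, 40–49=11207, 50–59=4515, 60+=7368
Total after period 1: 12828 + 9812 + 2012 + 9686 + 11207 + 4515 + 7368 = 57428

57428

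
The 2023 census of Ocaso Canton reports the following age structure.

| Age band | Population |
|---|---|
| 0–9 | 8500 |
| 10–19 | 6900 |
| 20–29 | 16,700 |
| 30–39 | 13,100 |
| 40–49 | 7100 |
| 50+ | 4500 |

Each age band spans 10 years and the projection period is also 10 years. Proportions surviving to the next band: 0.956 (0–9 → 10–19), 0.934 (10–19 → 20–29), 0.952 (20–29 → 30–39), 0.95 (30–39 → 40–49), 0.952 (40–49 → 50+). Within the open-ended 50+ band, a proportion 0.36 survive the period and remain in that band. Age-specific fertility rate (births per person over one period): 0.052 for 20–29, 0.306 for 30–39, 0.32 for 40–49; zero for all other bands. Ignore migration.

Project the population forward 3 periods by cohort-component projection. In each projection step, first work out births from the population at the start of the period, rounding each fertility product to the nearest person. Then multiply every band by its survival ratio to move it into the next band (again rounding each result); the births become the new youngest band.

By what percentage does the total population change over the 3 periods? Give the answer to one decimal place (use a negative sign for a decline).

-3.1

(Bands numbered youngest = 1 to oldest = 6.)
Period 1.
Births: 16700 × 0.052 = 868  |  13100 × 0.306 = 4009  |  7100 × 0.32 = 2272 → total 7149
Band 2: 8500 × 0.956 = 8126
Band 3: 6900 × 0.934 = 6445
Band 4: 16700 × 0.952 = 15898
Band 5: 13100 × 0.95 = 12445
Band 6: 7100 × 0.952 + 4500 × 0.36 = 6759 + 1620 = 8379
Giving 7149 / 8126 / 6445 / 15898 / 12445 / 8379.
Period 2.
Births: 6445 × 0.052 = 335  |  15898 × 0.306 = 4865  |  12445 × 0.32 = 3982 → total 9182
Band 2: 7149 × 0.956 = 6834
Band 3: 8126 × 0.934 = 7590
Band 4: 6445 × 0.952 = 6136
Band 5: 15898 × 0.95 = 15103
Band 6: 12445 × 0.952 + 8379 × 0.36 = 11848 + 3016 = 14864
Giving 9182 / 6834 / 7590 / 6136 / 15103 / 14864.
Period 3.
Births: 7590 × 0.052 = 395  |  6136 × 0.306 = 1878  |  15103 × 0.32 = 4833 → total 7106
Band 2: 9182 × 0.956 = 8778
Band 3: 6834 × 0.934 = 6383
Band 4: 7590 × 0.952 = 7226
Band 5: 6136 × 0.95 = 5829
Band 6: 15103 × 0.952 + 14864 × 0.36 = 14378 + 5351 = 19729
Giving 7106 / 8778 / 6383 / 7226 / 5829 / 19729.
Total: 56800 → 55051; change = -1749; percentage change = -3.1%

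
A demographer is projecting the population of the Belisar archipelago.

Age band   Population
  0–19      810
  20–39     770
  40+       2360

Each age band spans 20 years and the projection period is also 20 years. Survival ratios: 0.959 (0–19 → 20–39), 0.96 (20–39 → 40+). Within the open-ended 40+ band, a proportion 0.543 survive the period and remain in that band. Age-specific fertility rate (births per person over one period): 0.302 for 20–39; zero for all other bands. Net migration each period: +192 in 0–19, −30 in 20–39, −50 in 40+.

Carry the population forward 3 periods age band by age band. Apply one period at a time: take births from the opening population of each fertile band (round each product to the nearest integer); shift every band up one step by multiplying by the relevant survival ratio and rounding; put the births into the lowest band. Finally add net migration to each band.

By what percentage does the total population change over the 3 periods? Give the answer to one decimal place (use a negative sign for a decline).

-50.9

After projecting period 1:
Births: 770 × 0.302 = 233
20–39: 810 × 0.959 = 777
40+: 770 × 0.96 + 2360 × 0.543 = 739 + 1281 = 2020
Net migration: 0–19 + 192 → 425; 20–39 − 30 → 747; 40+ − 50 → 1970
Population now: 0–19=425, 20–39=747, 40+=1970
After projecting period 2:
Births: 747 × 0.302 = 226
20–39: 425 × 0.959 = 408
40+: 747 × 0.96 + 1970 × 0.543 = 717 + 1070 = 1787
Net migration: 0–19 + 192 → 418; 20–39 − 30 → 378; 40+ − 50 → 1737
Population now: 0–19=418, 20–39=378, 40+=1737
After projecting period 3:
Births: 378 × 0.302 = 114
20–39: 418 × 0.959 = 401
40+: 378 × 0.96 + 1737 × 0.543 = 363 + 943 = 1306
Net migration: 0–19 + 192 → 306; 20–39 − 30 → 371; 40+ − 50 → 1256
Population now: 0–19=306, 20–39=371, 40+=1256
Total: 3940 → 1933; change = -2007; percentage change = -50.9%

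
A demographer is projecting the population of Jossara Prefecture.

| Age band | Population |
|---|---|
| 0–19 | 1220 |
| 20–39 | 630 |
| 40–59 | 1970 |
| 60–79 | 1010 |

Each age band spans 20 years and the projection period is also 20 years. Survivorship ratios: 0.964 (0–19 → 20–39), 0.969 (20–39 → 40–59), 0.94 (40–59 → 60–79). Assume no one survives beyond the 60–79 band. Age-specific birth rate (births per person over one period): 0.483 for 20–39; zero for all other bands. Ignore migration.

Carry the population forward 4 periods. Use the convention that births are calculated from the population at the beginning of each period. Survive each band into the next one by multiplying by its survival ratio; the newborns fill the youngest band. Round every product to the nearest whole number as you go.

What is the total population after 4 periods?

1200

Let band 1 be 0–19 through band 4 = 60–79.
[period 1]
Births: 630 × 0.483 = 304
Band 2: 1220 × 0.964 = 1176
Band 3: 630 × 0.969 = 610
Band 4: 1970 × 0.94 = 1852
Giving 304 / 1176 / 610 / 1852.
[period 2]
Births: 1176 × 0.483 = 568
Band 2: 304 × 0.964 = 293
Band 3: 1176 × 0.969 = 1140
Band 4: 610 × 0.94 = 573
Giving 568 / 293 / 1140 / 573.
[period 3]
Births: 293 × 0.483 = 142
Band 2: 568 × 0.964 = 548
Band 3: 293 × 0.969 = 284
Band 4: 1140 × 0.94 = 1072
Giving 142 / 548 / 284 / 1072.
[period 4]
Births: 548 × 0.483 = 265
Band 2: 142 × 0.964 = 137
Band 3: 548 × 0.969 = 531
Band 4: 284 × 0.94 = 267
Giving 265 / 137 / 531 / 267.
Total after period 4: 265 + 137 + 531 + 267 = 1200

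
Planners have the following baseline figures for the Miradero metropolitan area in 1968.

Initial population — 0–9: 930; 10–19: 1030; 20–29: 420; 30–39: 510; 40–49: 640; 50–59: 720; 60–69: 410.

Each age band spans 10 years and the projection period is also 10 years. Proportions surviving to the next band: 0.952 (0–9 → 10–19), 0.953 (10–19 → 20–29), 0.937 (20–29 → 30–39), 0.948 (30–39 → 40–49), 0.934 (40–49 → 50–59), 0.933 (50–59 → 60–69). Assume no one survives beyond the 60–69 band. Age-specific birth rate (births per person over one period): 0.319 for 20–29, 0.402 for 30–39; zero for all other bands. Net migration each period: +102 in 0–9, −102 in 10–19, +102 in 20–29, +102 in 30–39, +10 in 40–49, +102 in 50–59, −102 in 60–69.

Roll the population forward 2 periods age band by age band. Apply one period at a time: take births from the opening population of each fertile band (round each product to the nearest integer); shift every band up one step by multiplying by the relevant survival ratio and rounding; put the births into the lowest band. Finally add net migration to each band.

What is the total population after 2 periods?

Call the groups 1 to 7, youngest first.
After projecting period 1:
Births: 420 × 0.319 = 134 ; 510 × 0.402 = 205 → total 339
Group 2: 930 × 0.952 = 885
Group 3: 1030 × 0.953 = 982
Group 4: 420 × 0.937 = 394
Group 5: 510 × 0.948 = 483
Group 6: 640 × 0.934 = 598
Group 7: 720 × 0.933 = 672
Net migration: Group 1 + 102 → 441; Group 2 − 102 → 783; Group 3 + 102 → 1084; Group 4 + 102 → 496; Group 5 + 10 → 493; Group 6 + 102 → 700; Group 7 − 102 → 570
End of period: [441, 783, 1084, 496, 493, 700, 570]
After projecting period 2:
Births: 1084 × 0.319 = 346 ; 496 × 0.402 = 199 → total 545
Group 2: 441 × 0.952 = 420
Group 3: 783 × 0.953 = 746
Group 4: 1084 × 0.937 = 1016
Group 5: 496 × 0.948 = 470
Group 6: 493 × 0.934 = 460
Group 7: 700 × 0.933 = 653
Net migration: Group 1 + 102 → 647; Group 2 − 102 → 318; Group 3 + 102 → 848; Group 4 + 102 → 1118; Group 5 + 10 → 480; Group 6 + 102 → 562; Group 7 − 102 → 551
End of period: [647, 318, 848, 1118, 480, 562, 551]
Total after period 2: 647 + 318 + 848 + 1118 + 480 + 562 + 551 = 4524

4524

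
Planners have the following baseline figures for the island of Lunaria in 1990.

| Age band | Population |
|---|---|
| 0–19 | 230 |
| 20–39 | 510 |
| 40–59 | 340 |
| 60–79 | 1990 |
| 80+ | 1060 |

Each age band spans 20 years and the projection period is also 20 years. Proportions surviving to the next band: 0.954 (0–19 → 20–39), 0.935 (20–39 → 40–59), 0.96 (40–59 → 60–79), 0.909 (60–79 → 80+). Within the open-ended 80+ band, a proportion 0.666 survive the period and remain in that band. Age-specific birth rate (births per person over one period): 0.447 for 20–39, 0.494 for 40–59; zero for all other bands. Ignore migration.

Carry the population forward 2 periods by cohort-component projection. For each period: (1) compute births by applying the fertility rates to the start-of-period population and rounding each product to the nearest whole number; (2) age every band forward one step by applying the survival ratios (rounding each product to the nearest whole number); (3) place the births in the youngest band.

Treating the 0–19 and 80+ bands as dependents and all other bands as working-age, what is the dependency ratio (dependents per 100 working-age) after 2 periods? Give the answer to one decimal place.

Let group 1 be 0–19 through group 5 = 80+.
— Period 1 —
Births: 510 × 0.447 = 228  |  340 × 0.494 = 168 — total 396
Group 2: 230 × 0.954 = 219
Group 3: 510 × 0.935 = 477
Group 4: 340 × 0.96 = 326
Group 5: 1990 × 0.909 + 1060 × 0.666 = 1809 + 706 = 2515
End of period: [396, 219, 477, 326, 2515]
— Period 2 —
Births: 219 × 0.447 = 98  |  477 × 0.494 = 236 — total 334
Group 2: 396 × 0.954 = 378
Group 3: 219 × 0.935 = 205
Group 4: 477 × 0.96 = 458
Group 5: 326 × 0.909 + 2515 × 0.666 = 296 + 1675 = 1971
End of period: [334, 378, 205, 458, 1971]
Dependents (band 0–19 + band 80+) = 334 + 1971 = 2305; working-age = 1041; ratio = 2305/1041 × 100 = 221.4

221.4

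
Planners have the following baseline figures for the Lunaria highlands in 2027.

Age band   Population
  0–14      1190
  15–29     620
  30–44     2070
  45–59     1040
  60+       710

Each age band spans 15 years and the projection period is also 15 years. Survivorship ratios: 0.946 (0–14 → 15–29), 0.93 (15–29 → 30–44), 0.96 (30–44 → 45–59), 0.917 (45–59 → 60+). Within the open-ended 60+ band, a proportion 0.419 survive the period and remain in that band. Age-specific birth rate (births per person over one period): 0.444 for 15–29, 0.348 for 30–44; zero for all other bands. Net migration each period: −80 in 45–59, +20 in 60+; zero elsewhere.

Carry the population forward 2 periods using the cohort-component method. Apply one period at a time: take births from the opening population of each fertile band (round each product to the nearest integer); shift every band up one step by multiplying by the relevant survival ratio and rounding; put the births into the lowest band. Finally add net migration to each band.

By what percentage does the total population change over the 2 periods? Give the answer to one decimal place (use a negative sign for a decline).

-2.9

— Period 1 —
Births: 620 × 0.444 = 275 ; 2070 × 0.348 = 720 — total 995
15–29: 1190 × 0.946 = 1126
30–44: 620 × 0.93 = 577
45–59: 2070 × 0.96 = 1987
60+: 1040 × 0.917 + 710 × 0.419 = 954 + 297 = 1251
Net migration: 45–59 − 80 → 1907; 60+ + 20 → 1271
Population now: 0–14=995, 15–29=1126, 30–44=577, 45–59=1907, 60+=1271
— Period 2 —
Births: 1126 × 0.444 = 500 ; 577 × 0.348 = 201 — total 701
15–29: 995 × 0.946 = 941
30–44: 1126 × 0.93 = 1047
45–59: 577 × 0.96 = 554
60+: 1907 × 0.917 + 1271 × 0.419 = 1749 + 533 = 2282
Net migration: 45–59 − 80 → 474; 60+ + 20 → 2302
Population now: 0–14=701, 15–29=941, 30–44=1047, 45–59=474, 60+=2302
Total: 5630 → 5465; change = -165; percentage change = -2.9%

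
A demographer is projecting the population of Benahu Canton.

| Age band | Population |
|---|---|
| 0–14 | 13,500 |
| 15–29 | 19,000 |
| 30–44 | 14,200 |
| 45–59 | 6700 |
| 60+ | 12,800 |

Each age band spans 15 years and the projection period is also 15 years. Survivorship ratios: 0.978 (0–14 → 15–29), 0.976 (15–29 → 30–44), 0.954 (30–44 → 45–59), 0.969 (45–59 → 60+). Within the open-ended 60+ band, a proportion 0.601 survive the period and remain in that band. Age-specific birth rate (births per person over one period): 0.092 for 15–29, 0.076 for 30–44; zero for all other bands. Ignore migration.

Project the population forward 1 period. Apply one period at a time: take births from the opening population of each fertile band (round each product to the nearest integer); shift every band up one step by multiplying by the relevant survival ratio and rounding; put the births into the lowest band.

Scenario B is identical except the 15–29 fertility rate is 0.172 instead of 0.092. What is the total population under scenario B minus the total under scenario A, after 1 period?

Period 1:
Births: 19000 × 0.092 = 1748 ; 14200 × 0.076 = 1079 → 2827
15–29: 13500 × 0.978 = 13203
30–44: 19000 × 0.976 = 18544
45–59: 14200 × 0.954 = 13547
60+: 6700 × 0.969 + 12800 × 0.601 = 6492 + 7693 = 14185
Giving 2827 / 13203 / 18544 / 13547 / 14185.
Scenario A total after 1 period: 62306
Scenario B projection —
Period 1:
Births: 19000 × 0.172 = 3268 ; 14200 × 0.076 = 1079 → 4347
15–29: 13500 × 0.978 = 13203
30–44: 19000 × 0.976 = 18544
45–59: 14200 × 0.954 = 13547
60+: 6700 × 0.969 + 12800 × 0.601 = 6492 + 7693 = 14185
Giving 4347 / 13203 / 18544 / 13547 / 14185.
Scenario B total after 1 period: 63826
Difference B − A = 63826 − 62306 = 1520

1520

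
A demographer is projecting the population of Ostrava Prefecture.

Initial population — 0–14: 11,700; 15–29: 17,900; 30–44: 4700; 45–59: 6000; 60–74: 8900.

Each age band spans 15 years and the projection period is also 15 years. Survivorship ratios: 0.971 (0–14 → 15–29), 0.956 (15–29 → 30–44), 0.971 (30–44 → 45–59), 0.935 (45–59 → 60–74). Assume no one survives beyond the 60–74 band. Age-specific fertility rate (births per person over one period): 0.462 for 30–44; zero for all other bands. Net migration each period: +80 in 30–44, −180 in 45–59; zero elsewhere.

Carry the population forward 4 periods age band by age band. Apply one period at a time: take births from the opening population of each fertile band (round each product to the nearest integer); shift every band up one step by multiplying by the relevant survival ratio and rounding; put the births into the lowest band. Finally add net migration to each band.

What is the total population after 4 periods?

24949

Let group 1 be 0–14 through group 5 = 60–74.
Period 1.
Births: 4700 * 0.462 = 2171
Group 2: 11700 * 0.971 = 11361
Group 3: 17900 * 0.956 = 17112
Group 4: 4700 * 0.971 = 4564
Group 5: 6000 * 0.935 = 5610
Net migration: Group 3 + 80 → 17192; Group 4 − 180 → 4384
End of period: [2171, 11361, 17192, 4384, 5610]
Period 2.
Births: 17192 * 0.462 = 7943
Group 2: 2171 * 0.971 = 2108
Group 3: 11361 * 0.956 = 10861
Group 4: 17192 * 0.971 = 16693
Group 5: 4384 * 0.935 = 4099
Net migration: Group 3 + 80 → 10941; Group 4 − 180 → 16513
End of period: [7943, 2108, 10941, 16513, 4099]
Period 3.
Births: 10941 * 0.462 = 5055
Group 2: 7943 * 0.971 = 7713
Group 3: 2108 * 0.956 = 2015
Group 4: 10941 * 0.971 = 10624
Group 5: 16513 * 0.935 = 15440
Net migration: Group 3 + 80 → 2095; Group 4 − 180 → 10444
End of period: [5055, 7713, 2095, 10444, 15440]
Period 4.
Births: 2095 * 0.462 = 968
Group 2: 5055 * 0.971 = 4908
Group 3: 7713 * 0.956 = 7374
Group 4: 2095 * 0.971 = 2034
Group 5: 10444 * 0.935 = 9765
Net migration: Group 3 + 80 → 7454; Group 4 − 180 → 1854
End of period: [968, 4908, 7454, 1854, 9765]
Total after period 4: 968 + 4908 + 7454 + 1854 + 9765 = 24949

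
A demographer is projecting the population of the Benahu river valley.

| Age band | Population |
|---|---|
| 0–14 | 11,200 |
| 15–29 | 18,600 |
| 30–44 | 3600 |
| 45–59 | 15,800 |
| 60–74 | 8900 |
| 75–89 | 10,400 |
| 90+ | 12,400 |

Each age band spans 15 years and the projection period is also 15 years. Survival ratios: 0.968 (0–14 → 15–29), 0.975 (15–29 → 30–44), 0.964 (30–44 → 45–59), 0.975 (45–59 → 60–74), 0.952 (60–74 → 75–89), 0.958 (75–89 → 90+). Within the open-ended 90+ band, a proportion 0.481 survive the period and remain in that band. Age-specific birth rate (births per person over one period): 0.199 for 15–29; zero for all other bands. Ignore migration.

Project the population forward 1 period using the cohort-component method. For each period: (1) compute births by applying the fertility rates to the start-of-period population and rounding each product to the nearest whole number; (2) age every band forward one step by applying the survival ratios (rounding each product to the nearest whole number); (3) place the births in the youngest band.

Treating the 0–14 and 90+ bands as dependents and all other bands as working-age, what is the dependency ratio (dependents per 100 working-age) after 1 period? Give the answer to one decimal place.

34.8

Let band 1 be 0–14 through band 7 = 90+.
After projecting period 1:
Births: 18600 * 0.199 = 3701
Band 2: 11200 * 0.968 = 10842
Band 3: 18600 * 0.975 = 18135
Band 4: 3600 * 0.964 = 3470
Band 5: 15800 * 0.975 = 15405
Band 6: 8900 * 0.952 = 8473
Band 7: 10400 * 0.958 + 12400 * 0.481 = 9963 + 5964 = 15927
Population now: 0–14=3701, 15–29=10842, 30–44=18135, 45–59=3470, 60–74=15405, 75–89=8473, 90+=15927
Dependents (band 0–14 + band 90+) = 3701 + 15927 = 19628; working-age = 56325; ratio = 19628/56325 × 100 = 34.8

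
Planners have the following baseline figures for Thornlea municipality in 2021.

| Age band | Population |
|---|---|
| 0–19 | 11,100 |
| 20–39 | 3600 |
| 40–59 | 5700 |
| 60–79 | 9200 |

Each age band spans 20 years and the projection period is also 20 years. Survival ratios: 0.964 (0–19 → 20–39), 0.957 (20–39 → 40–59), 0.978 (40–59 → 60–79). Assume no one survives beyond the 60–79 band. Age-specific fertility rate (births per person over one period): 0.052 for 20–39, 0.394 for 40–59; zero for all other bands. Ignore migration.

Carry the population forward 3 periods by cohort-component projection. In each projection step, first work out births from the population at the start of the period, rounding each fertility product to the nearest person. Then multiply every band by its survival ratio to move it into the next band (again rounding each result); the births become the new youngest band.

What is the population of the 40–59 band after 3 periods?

2244

Numbering the groups 1..4 from youngest to oldest:
[period 1]
Births: 3600 × 0.052 = 187 ; 5700 × 0.394 = 2246 ⇒ total 2433
Group 2: 11100 × 0.964 = 10700
Group 3: 3600 × 0.957 = 3445
Group 4: 5700 × 0.978 = 5575
Giving 2433 / 10700 / 3445 / 5575.
[period 2]
Births: 10700 × 0.052 = 556 ; 3445 × 0.394 = 1357 ⇒ total 1913
Group 2: 2433 × 0.964 = 2345
Group 3: 10700 × 0.957 = 10240
Group 4: 3445 × 0.978 = 3369
Giving 1913 / 2345 / 10240 / 3369.
[period 3]
Births: 2345 × 0.052 = 122 ; 10240 × 0.394 = 4035 ⇒ total 4157
Group 2: 1913 × 0.964 = 1844
Group 3: 2345 × 0.957 = 2244
Group 4: 10240 × 0.978 = 10015
Giving 4157 / 1844 / 2244 / 10015.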